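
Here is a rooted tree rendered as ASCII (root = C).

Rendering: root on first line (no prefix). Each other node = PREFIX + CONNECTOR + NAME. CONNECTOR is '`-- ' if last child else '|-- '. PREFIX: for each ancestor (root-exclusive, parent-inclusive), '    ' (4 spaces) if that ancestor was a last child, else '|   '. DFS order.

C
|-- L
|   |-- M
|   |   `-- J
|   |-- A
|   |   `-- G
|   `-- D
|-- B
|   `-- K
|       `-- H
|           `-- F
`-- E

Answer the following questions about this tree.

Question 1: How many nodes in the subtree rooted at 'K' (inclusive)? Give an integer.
Subtree rooted at K contains: F, H, K
Count = 3

Answer: 3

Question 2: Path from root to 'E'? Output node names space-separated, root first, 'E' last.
Walk down from root: C -> E

Answer: C E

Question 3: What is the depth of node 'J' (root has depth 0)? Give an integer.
Path from root to J: C -> L -> M -> J
Depth = number of edges = 3

Answer: 3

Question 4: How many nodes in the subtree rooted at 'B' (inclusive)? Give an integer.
Subtree rooted at B contains: B, F, H, K
Count = 4

Answer: 4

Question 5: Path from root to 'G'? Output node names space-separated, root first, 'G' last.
Walk down from root: C -> L -> A -> G

Answer: C L A G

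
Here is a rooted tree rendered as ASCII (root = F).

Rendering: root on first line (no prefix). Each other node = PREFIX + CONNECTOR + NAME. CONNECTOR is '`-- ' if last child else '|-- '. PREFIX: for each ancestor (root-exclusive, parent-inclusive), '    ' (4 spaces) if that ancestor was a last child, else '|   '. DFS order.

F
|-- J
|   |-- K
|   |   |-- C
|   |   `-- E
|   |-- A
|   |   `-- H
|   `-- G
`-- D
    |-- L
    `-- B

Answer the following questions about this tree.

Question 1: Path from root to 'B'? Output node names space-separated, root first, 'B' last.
Walk down from root: F -> D -> B

Answer: F D B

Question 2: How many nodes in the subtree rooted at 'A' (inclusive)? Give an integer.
Subtree rooted at A contains: A, H
Count = 2

Answer: 2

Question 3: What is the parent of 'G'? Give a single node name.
Scan adjacency: G appears as child of J

Answer: J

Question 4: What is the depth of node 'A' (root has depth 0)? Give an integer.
Path from root to A: F -> J -> A
Depth = number of edges = 2

Answer: 2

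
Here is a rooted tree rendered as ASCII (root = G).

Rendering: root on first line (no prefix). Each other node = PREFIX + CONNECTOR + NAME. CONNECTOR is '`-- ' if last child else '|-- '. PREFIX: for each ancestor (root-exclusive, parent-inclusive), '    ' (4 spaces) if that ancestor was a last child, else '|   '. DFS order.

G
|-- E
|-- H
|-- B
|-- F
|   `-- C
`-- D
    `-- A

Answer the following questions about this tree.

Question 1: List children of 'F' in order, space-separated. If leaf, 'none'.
Answer: C

Derivation:
Node F's children (from adjacency): C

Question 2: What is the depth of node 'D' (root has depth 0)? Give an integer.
Path from root to D: G -> D
Depth = number of edges = 1

Answer: 1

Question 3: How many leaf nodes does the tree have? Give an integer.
Leaves (nodes with no children): A, B, C, E, H

Answer: 5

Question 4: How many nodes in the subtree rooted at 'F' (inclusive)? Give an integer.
Answer: 2

Derivation:
Subtree rooted at F contains: C, F
Count = 2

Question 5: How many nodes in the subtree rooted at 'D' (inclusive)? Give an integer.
Subtree rooted at D contains: A, D
Count = 2

Answer: 2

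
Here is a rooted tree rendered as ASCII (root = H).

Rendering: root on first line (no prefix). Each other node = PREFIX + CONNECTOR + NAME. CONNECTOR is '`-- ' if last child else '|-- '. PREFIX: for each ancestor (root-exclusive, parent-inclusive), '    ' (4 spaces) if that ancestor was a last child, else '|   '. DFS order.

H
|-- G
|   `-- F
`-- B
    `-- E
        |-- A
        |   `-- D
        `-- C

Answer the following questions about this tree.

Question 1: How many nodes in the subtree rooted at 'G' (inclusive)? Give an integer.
Answer: 2

Derivation:
Subtree rooted at G contains: F, G
Count = 2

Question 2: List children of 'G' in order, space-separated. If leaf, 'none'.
Answer: F

Derivation:
Node G's children (from adjacency): F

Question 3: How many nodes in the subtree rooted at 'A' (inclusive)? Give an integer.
Answer: 2

Derivation:
Subtree rooted at A contains: A, D
Count = 2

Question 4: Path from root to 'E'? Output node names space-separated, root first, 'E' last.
Answer: H B E

Derivation:
Walk down from root: H -> B -> E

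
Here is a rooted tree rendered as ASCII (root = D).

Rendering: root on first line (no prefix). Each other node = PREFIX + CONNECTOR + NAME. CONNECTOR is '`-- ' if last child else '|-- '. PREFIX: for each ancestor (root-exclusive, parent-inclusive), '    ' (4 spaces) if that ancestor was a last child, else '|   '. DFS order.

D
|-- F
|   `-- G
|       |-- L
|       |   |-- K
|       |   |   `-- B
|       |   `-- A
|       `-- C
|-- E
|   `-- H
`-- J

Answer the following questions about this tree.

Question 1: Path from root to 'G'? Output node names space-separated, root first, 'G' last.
Answer: D F G

Derivation:
Walk down from root: D -> F -> G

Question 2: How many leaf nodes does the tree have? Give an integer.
Leaves (nodes with no children): A, B, C, H, J

Answer: 5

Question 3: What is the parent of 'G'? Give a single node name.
Answer: F

Derivation:
Scan adjacency: G appears as child of F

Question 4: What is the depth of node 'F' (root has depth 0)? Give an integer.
Path from root to F: D -> F
Depth = number of edges = 1

Answer: 1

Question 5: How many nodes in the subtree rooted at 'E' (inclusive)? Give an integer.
Subtree rooted at E contains: E, H
Count = 2

Answer: 2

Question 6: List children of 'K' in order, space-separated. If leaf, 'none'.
Answer: B

Derivation:
Node K's children (from adjacency): B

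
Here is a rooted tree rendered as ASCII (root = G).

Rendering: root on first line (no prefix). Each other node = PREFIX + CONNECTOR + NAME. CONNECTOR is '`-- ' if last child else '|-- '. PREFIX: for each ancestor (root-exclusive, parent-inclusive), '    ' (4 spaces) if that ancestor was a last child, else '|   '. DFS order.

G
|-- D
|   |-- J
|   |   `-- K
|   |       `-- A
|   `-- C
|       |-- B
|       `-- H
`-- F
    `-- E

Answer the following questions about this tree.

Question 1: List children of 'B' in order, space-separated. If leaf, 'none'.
Node B's children (from adjacency): (leaf)

Answer: none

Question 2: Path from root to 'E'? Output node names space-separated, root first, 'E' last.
Walk down from root: G -> F -> E

Answer: G F E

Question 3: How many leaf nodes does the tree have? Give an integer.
Leaves (nodes with no children): A, B, E, H

Answer: 4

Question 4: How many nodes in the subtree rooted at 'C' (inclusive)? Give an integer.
Answer: 3

Derivation:
Subtree rooted at C contains: B, C, H
Count = 3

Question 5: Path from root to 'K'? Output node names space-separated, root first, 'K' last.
Walk down from root: G -> D -> J -> K

Answer: G D J K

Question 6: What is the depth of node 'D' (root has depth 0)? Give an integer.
Answer: 1

Derivation:
Path from root to D: G -> D
Depth = number of edges = 1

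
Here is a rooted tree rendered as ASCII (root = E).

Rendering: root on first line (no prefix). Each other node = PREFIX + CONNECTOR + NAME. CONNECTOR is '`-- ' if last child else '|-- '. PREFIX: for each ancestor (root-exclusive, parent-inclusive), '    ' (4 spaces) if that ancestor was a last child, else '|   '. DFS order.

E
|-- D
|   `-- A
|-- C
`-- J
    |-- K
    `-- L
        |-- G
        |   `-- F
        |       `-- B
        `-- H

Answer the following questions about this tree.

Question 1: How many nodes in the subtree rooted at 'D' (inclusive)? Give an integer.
Answer: 2

Derivation:
Subtree rooted at D contains: A, D
Count = 2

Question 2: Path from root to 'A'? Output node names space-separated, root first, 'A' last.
Answer: E D A

Derivation:
Walk down from root: E -> D -> A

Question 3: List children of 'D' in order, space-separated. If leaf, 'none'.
Answer: A

Derivation:
Node D's children (from adjacency): A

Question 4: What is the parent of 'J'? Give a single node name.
Answer: E

Derivation:
Scan adjacency: J appears as child of E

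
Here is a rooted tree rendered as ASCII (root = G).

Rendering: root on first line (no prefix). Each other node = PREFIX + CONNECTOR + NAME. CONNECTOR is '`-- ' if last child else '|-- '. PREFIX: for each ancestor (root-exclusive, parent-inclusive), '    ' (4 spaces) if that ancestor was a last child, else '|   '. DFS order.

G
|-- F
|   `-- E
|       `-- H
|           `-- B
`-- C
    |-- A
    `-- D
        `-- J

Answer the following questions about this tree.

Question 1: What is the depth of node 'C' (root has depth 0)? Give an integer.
Answer: 1

Derivation:
Path from root to C: G -> C
Depth = number of edges = 1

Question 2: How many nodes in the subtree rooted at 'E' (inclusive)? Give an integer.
Subtree rooted at E contains: B, E, H
Count = 3

Answer: 3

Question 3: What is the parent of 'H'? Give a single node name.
Answer: E

Derivation:
Scan adjacency: H appears as child of E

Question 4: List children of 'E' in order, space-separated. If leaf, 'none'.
Answer: H

Derivation:
Node E's children (from adjacency): H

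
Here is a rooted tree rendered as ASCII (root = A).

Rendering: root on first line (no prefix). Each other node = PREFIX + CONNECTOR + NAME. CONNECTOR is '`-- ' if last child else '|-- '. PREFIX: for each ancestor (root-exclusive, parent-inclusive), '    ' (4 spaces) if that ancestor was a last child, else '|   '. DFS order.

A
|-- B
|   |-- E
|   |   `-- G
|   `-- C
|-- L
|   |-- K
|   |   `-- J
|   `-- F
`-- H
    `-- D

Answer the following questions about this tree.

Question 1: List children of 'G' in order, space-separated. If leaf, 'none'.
Answer: none

Derivation:
Node G's children (from adjacency): (leaf)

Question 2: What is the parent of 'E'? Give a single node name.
Answer: B

Derivation:
Scan adjacency: E appears as child of B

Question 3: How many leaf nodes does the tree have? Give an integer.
Answer: 5

Derivation:
Leaves (nodes with no children): C, D, F, G, J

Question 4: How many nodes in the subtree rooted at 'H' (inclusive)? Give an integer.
Answer: 2

Derivation:
Subtree rooted at H contains: D, H
Count = 2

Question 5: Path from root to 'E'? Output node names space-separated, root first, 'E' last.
Walk down from root: A -> B -> E

Answer: A B E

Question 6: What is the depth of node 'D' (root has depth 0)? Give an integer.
Answer: 2

Derivation:
Path from root to D: A -> H -> D
Depth = number of edges = 2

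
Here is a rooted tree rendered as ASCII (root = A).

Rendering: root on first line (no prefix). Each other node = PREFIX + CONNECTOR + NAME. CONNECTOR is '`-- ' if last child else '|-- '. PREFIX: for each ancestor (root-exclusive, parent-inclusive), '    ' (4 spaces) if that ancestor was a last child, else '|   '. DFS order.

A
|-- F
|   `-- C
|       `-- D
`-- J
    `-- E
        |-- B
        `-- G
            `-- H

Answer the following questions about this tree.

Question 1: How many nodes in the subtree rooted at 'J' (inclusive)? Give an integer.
Subtree rooted at J contains: B, E, G, H, J
Count = 5

Answer: 5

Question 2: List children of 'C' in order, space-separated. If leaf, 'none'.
Node C's children (from adjacency): D

Answer: D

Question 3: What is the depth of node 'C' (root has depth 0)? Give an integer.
Answer: 2

Derivation:
Path from root to C: A -> F -> C
Depth = number of edges = 2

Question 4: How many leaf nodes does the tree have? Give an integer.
Leaves (nodes with no children): B, D, H

Answer: 3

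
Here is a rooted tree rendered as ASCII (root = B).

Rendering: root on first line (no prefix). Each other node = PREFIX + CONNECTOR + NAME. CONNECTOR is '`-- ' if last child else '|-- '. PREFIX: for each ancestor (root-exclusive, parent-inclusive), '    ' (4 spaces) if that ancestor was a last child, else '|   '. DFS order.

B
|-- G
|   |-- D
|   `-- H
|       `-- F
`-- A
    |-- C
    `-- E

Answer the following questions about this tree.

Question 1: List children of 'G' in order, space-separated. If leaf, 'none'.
Node G's children (from adjacency): D, H

Answer: D H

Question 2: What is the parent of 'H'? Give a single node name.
Scan adjacency: H appears as child of G

Answer: G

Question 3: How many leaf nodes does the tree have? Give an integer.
Leaves (nodes with no children): C, D, E, F

Answer: 4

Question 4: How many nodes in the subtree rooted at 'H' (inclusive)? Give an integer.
Subtree rooted at H contains: F, H
Count = 2

Answer: 2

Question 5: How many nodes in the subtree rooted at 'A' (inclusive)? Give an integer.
Subtree rooted at A contains: A, C, E
Count = 3

Answer: 3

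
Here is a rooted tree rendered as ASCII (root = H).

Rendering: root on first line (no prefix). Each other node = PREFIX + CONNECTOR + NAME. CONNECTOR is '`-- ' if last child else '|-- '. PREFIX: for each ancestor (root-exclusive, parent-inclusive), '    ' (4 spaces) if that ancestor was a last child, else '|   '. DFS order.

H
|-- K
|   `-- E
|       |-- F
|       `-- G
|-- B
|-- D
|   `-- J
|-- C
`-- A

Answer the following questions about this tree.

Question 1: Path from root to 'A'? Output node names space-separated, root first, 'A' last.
Answer: H A

Derivation:
Walk down from root: H -> A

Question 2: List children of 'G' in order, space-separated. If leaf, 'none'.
Answer: none

Derivation:
Node G's children (from adjacency): (leaf)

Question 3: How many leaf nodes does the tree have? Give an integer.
Answer: 6

Derivation:
Leaves (nodes with no children): A, B, C, F, G, J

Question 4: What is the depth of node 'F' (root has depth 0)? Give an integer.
Path from root to F: H -> K -> E -> F
Depth = number of edges = 3

Answer: 3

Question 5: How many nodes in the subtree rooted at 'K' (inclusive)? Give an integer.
Answer: 4

Derivation:
Subtree rooted at K contains: E, F, G, K
Count = 4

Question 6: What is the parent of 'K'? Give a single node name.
Answer: H

Derivation:
Scan adjacency: K appears as child of H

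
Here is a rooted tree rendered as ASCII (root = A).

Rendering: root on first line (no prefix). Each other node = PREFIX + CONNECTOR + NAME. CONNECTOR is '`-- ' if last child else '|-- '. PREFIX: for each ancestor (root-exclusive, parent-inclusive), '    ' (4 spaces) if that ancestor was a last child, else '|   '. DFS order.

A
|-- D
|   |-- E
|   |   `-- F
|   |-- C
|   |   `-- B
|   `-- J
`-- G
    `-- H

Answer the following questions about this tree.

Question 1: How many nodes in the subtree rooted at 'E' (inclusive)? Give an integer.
Subtree rooted at E contains: E, F
Count = 2

Answer: 2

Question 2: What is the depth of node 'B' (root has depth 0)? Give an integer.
Answer: 3

Derivation:
Path from root to B: A -> D -> C -> B
Depth = number of edges = 3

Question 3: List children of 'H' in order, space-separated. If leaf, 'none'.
Node H's children (from adjacency): (leaf)

Answer: none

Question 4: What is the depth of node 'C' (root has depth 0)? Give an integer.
Path from root to C: A -> D -> C
Depth = number of edges = 2

Answer: 2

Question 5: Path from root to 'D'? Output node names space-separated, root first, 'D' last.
Answer: A D

Derivation:
Walk down from root: A -> D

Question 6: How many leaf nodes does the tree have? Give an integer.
Leaves (nodes with no children): B, F, H, J

Answer: 4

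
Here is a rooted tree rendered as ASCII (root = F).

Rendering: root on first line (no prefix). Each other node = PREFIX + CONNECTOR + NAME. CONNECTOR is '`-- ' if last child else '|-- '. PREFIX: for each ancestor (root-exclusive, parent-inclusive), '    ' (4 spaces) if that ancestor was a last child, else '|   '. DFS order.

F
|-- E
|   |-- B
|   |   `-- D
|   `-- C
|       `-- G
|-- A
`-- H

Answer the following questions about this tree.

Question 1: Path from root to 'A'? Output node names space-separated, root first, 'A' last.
Walk down from root: F -> A

Answer: F A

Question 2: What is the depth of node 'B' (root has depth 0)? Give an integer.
Answer: 2

Derivation:
Path from root to B: F -> E -> B
Depth = number of edges = 2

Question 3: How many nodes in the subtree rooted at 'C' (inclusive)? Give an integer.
Subtree rooted at C contains: C, G
Count = 2

Answer: 2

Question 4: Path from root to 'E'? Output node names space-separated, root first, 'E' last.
Answer: F E

Derivation:
Walk down from root: F -> E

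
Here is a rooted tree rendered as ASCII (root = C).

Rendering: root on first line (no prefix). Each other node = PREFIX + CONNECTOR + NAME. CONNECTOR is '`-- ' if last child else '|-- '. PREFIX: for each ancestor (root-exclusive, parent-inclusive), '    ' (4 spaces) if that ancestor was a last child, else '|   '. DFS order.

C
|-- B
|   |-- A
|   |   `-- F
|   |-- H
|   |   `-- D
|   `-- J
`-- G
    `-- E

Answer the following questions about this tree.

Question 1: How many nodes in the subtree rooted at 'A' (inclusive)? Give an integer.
Answer: 2

Derivation:
Subtree rooted at A contains: A, F
Count = 2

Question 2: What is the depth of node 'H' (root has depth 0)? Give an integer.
Answer: 2

Derivation:
Path from root to H: C -> B -> H
Depth = number of edges = 2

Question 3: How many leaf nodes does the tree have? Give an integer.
Leaves (nodes with no children): D, E, F, J

Answer: 4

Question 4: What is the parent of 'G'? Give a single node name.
Scan adjacency: G appears as child of C

Answer: C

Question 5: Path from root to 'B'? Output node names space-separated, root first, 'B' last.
Walk down from root: C -> B

Answer: C B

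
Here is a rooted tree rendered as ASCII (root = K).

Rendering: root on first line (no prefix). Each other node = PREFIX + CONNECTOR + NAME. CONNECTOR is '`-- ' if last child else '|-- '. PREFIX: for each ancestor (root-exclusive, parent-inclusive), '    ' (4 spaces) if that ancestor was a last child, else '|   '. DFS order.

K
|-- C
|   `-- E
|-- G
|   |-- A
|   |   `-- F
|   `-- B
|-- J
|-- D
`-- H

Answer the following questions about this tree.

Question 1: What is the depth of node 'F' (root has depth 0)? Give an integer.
Path from root to F: K -> G -> A -> F
Depth = number of edges = 3

Answer: 3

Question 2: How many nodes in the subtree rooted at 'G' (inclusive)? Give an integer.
Subtree rooted at G contains: A, B, F, G
Count = 4

Answer: 4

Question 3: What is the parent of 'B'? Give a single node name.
Answer: G

Derivation:
Scan adjacency: B appears as child of G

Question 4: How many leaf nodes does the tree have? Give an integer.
Leaves (nodes with no children): B, D, E, F, H, J

Answer: 6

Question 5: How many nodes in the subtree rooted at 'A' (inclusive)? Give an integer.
Subtree rooted at A contains: A, F
Count = 2

Answer: 2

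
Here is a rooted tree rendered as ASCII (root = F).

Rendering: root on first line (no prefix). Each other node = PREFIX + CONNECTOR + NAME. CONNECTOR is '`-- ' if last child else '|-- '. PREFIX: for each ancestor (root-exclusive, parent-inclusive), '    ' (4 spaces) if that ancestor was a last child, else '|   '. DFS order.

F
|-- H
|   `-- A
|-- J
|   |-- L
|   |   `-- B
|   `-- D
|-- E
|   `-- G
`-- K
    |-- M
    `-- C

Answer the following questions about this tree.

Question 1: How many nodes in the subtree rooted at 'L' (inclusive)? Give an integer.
Subtree rooted at L contains: B, L
Count = 2

Answer: 2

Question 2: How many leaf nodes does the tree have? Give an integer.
Answer: 6

Derivation:
Leaves (nodes with no children): A, B, C, D, G, M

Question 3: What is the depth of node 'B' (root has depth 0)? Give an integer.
Answer: 3

Derivation:
Path from root to B: F -> J -> L -> B
Depth = number of edges = 3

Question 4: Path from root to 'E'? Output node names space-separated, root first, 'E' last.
Walk down from root: F -> E

Answer: F E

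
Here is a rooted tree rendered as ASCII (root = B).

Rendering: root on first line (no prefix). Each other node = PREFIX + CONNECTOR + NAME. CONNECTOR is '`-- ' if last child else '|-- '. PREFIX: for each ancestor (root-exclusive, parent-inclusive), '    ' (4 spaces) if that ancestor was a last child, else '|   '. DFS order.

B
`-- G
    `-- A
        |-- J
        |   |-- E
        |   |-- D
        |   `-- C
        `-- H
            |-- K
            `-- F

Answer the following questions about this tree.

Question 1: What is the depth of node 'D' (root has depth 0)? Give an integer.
Answer: 4

Derivation:
Path from root to D: B -> G -> A -> J -> D
Depth = number of edges = 4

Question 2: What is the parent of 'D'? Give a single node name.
Scan adjacency: D appears as child of J

Answer: J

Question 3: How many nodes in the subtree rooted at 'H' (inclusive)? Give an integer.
Subtree rooted at H contains: F, H, K
Count = 3

Answer: 3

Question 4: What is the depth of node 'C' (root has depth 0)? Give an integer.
Path from root to C: B -> G -> A -> J -> C
Depth = number of edges = 4

Answer: 4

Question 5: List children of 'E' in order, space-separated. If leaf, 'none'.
Answer: none

Derivation:
Node E's children (from adjacency): (leaf)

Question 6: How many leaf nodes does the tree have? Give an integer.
Answer: 5

Derivation:
Leaves (nodes with no children): C, D, E, F, K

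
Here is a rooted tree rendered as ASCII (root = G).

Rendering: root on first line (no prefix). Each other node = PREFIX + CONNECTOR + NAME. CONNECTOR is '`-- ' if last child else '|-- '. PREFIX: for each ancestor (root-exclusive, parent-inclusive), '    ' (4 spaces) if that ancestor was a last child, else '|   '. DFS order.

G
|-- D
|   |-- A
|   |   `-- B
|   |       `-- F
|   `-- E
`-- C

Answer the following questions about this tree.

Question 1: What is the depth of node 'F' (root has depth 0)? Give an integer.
Path from root to F: G -> D -> A -> B -> F
Depth = number of edges = 4

Answer: 4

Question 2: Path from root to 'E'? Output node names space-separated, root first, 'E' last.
Answer: G D E

Derivation:
Walk down from root: G -> D -> E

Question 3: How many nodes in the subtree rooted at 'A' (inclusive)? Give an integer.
Answer: 3

Derivation:
Subtree rooted at A contains: A, B, F
Count = 3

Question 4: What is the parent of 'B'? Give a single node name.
Scan adjacency: B appears as child of A

Answer: A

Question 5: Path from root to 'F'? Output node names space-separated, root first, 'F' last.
Walk down from root: G -> D -> A -> B -> F

Answer: G D A B F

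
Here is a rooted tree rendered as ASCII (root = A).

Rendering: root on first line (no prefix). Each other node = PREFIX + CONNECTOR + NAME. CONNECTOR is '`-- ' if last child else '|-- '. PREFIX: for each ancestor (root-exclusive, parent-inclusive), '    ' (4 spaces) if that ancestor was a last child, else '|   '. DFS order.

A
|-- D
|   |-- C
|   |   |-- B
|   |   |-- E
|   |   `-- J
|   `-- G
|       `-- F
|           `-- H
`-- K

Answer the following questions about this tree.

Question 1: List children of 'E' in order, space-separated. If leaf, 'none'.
Node E's children (from adjacency): (leaf)

Answer: none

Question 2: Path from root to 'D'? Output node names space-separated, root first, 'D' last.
Answer: A D

Derivation:
Walk down from root: A -> D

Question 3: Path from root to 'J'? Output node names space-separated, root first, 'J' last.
Answer: A D C J

Derivation:
Walk down from root: A -> D -> C -> J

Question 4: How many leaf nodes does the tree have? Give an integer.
Answer: 5

Derivation:
Leaves (nodes with no children): B, E, H, J, K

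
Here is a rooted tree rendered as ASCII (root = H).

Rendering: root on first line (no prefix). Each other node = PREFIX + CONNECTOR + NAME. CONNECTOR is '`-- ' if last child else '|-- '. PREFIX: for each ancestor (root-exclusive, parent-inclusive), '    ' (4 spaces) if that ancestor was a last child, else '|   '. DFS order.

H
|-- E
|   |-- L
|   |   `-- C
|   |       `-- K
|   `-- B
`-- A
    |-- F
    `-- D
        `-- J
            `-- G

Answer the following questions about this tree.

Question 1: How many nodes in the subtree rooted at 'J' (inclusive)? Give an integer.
Answer: 2

Derivation:
Subtree rooted at J contains: G, J
Count = 2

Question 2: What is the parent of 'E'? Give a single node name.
Scan adjacency: E appears as child of H

Answer: H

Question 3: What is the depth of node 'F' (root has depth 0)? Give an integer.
Answer: 2

Derivation:
Path from root to F: H -> A -> F
Depth = number of edges = 2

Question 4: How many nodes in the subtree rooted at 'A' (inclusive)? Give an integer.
Subtree rooted at A contains: A, D, F, G, J
Count = 5

Answer: 5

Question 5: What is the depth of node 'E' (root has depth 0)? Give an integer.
Path from root to E: H -> E
Depth = number of edges = 1

Answer: 1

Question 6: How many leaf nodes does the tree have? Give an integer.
Leaves (nodes with no children): B, F, G, K

Answer: 4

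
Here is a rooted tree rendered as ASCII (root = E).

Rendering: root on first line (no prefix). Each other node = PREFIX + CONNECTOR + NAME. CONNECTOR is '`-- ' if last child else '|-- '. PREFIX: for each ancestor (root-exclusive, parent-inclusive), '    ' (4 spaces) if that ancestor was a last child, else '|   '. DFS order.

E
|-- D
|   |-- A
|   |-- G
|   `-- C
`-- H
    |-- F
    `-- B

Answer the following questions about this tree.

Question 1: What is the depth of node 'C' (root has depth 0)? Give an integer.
Path from root to C: E -> D -> C
Depth = number of edges = 2

Answer: 2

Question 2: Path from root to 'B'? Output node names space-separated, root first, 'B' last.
Answer: E H B

Derivation:
Walk down from root: E -> H -> B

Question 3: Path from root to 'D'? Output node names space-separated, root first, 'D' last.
Answer: E D

Derivation:
Walk down from root: E -> D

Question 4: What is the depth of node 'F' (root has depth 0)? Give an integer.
Answer: 2

Derivation:
Path from root to F: E -> H -> F
Depth = number of edges = 2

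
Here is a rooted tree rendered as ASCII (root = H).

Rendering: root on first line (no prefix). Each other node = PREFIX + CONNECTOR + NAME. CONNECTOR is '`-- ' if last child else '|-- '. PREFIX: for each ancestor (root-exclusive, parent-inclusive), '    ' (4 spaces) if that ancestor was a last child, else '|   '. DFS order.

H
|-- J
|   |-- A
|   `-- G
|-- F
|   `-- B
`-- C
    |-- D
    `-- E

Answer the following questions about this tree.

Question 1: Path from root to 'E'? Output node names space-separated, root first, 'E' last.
Walk down from root: H -> C -> E

Answer: H C E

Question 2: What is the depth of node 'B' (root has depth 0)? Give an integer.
Path from root to B: H -> F -> B
Depth = number of edges = 2

Answer: 2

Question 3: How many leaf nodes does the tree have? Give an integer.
Answer: 5

Derivation:
Leaves (nodes with no children): A, B, D, E, G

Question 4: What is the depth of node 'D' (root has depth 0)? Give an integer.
Answer: 2

Derivation:
Path from root to D: H -> C -> D
Depth = number of edges = 2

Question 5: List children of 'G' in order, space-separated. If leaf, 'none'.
Answer: none

Derivation:
Node G's children (from adjacency): (leaf)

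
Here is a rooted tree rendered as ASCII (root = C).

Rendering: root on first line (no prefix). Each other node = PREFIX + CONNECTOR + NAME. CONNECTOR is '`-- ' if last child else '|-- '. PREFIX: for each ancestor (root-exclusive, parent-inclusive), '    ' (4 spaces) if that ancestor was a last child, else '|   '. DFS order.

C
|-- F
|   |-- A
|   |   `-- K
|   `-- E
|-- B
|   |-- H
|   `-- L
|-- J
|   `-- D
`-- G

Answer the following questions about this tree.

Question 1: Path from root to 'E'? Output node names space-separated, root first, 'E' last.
Walk down from root: C -> F -> E

Answer: C F E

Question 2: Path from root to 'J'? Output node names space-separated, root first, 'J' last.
Walk down from root: C -> J

Answer: C J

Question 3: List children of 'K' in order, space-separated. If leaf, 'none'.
Answer: none

Derivation:
Node K's children (from adjacency): (leaf)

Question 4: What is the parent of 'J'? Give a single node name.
Answer: C

Derivation:
Scan adjacency: J appears as child of C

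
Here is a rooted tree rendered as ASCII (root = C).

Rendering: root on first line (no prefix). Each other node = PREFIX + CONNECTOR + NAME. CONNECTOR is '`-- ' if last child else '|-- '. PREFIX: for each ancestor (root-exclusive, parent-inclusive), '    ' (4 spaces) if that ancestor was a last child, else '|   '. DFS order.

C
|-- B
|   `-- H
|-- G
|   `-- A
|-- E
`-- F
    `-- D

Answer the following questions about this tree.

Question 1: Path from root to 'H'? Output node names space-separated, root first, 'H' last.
Walk down from root: C -> B -> H

Answer: C B H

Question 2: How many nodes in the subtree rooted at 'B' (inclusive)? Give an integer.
Subtree rooted at B contains: B, H
Count = 2

Answer: 2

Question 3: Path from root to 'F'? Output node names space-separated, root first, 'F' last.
Answer: C F

Derivation:
Walk down from root: C -> F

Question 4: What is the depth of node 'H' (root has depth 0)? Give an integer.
Path from root to H: C -> B -> H
Depth = number of edges = 2

Answer: 2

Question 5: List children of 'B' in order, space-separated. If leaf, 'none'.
Node B's children (from adjacency): H

Answer: H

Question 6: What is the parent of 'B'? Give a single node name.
Scan adjacency: B appears as child of C

Answer: C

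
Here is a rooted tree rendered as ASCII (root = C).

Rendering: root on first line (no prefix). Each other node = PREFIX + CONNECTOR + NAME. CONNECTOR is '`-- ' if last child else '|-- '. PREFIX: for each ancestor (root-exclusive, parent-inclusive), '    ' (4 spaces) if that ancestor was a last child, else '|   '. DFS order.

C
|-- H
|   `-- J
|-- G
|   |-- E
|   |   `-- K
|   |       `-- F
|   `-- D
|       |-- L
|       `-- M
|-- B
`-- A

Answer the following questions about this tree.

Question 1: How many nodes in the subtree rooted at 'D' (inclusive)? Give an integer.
Answer: 3

Derivation:
Subtree rooted at D contains: D, L, M
Count = 3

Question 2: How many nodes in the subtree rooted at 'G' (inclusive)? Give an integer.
Answer: 7

Derivation:
Subtree rooted at G contains: D, E, F, G, K, L, M
Count = 7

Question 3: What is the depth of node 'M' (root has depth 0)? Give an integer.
Path from root to M: C -> G -> D -> M
Depth = number of edges = 3

Answer: 3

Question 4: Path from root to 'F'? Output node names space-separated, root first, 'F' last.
Answer: C G E K F

Derivation:
Walk down from root: C -> G -> E -> K -> F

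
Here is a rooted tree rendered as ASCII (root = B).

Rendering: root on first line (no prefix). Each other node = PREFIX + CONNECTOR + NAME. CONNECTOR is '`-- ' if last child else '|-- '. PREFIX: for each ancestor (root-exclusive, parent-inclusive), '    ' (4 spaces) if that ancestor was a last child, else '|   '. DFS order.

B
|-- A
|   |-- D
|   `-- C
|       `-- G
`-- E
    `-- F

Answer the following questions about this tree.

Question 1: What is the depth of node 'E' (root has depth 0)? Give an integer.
Answer: 1

Derivation:
Path from root to E: B -> E
Depth = number of edges = 1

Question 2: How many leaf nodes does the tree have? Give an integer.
Leaves (nodes with no children): D, F, G

Answer: 3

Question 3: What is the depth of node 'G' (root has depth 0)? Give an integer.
Answer: 3

Derivation:
Path from root to G: B -> A -> C -> G
Depth = number of edges = 3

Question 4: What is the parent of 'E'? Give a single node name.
Scan adjacency: E appears as child of B

Answer: B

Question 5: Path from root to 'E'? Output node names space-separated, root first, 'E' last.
Walk down from root: B -> E

Answer: B E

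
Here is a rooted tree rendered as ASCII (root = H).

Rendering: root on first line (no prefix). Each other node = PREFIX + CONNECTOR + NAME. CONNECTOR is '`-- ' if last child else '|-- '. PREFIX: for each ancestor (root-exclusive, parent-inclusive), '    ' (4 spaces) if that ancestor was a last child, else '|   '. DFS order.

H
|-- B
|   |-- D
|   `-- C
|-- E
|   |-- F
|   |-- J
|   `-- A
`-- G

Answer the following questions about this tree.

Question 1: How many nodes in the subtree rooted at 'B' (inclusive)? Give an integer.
Subtree rooted at B contains: B, C, D
Count = 3

Answer: 3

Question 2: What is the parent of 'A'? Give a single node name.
Scan adjacency: A appears as child of E

Answer: E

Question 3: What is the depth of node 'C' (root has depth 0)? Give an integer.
Answer: 2

Derivation:
Path from root to C: H -> B -> C
Depth = number of edges = 2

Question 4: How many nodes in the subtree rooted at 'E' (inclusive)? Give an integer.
Answer: 4

Derivation:
Subtree rooted at E contains: A, E, F, J
Count = 4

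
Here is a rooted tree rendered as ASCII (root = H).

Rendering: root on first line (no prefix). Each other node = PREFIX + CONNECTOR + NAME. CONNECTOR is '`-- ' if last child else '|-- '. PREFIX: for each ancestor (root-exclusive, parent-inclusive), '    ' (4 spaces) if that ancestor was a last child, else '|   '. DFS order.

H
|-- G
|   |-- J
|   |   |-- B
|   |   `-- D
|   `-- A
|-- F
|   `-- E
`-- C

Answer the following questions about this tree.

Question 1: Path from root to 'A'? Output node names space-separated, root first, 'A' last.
Answer: H G A

Derivation:
Walk down from root: H -> G -> A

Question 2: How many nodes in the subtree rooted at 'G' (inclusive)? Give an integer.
Subtree rooted at G contains: A, B, D, G, J
Count = 5

Answer: 5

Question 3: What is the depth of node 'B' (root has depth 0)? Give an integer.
Answer: 3

Derivation:
Path from root to B: H -> G -> J -> B
Depth = number of edges = 3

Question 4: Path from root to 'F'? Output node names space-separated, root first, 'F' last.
Walk down from root: H -> F

Answer: H F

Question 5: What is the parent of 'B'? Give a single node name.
Scan adjacency: B appears as child of J

Answer: J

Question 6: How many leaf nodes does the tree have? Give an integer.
Leaves (nodes with no children): A, B, C, D, E

Answer: 5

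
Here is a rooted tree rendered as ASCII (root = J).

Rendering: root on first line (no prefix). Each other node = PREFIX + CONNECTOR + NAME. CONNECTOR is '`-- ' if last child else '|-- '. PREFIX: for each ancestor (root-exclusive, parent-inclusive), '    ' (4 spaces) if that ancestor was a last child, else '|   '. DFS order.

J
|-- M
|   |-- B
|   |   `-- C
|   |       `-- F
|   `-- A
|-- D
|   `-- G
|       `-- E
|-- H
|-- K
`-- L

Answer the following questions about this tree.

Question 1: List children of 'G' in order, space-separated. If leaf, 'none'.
Node G's children (from adjacency): E

Answer: E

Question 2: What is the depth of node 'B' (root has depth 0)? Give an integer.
Answer: 2

Derivation:
Path from root to B: J -> M -> B
Depth = number of edges = 2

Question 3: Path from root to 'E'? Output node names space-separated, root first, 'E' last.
Walk down from root: J -> D -> G -> E

Answer: J D G E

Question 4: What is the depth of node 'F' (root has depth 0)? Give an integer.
Path from root to F: J -> M -> B -> C -> F
Depth = number of edges = 4

Answer: 4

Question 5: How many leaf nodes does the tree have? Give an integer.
Leaves (nodes with no children): A, E, F, H, K, L

Answer: 6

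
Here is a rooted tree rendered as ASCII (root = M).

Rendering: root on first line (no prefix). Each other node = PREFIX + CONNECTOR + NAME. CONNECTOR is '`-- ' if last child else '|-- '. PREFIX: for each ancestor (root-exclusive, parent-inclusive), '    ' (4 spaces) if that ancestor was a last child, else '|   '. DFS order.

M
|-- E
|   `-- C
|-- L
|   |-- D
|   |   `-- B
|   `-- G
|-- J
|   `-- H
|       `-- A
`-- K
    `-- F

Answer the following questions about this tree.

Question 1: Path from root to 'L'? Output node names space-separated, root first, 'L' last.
Walk down from root: M -> L

Answer: M L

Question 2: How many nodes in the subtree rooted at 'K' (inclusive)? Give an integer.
Answer: 2

Derivation:
Subtree rooted at K contains: F, K
Count = 2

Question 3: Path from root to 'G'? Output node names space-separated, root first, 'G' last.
Walk down from root: M -> L -> G

Answer: M L G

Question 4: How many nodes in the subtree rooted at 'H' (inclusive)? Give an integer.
Subtree rooted at H contains: A, H
Count = 2

Answer: 2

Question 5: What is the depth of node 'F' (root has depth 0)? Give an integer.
Answer: 2

Derivation:
Path from root to F: M -> K -> F
Depth = number of edges = 2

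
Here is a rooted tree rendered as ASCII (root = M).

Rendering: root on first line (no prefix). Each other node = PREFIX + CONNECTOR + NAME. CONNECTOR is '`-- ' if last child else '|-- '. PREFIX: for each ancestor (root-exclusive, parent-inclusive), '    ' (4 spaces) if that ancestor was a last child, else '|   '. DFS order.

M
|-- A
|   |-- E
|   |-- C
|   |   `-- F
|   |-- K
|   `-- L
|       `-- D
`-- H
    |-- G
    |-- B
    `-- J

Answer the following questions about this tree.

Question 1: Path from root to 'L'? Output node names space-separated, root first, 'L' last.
Walk down from root: M -> A -> L

Answer: M A L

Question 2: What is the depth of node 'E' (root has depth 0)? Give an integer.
Answer: 2

Derivation:
Path from root to E: M -> A -> E
Depth = number of edges = 2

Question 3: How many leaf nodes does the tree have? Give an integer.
Answer: 7

Derivation:
Leaves (nodes with no children): B, D, E, F, G, J, K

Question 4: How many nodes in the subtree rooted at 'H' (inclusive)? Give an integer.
Subtree rooted at H contains: B, G, H, J
Count = 4

Answer: 4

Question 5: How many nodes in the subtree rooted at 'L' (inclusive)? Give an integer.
Subtree rooted at L contains: D, L
Count = 2

Answer: 2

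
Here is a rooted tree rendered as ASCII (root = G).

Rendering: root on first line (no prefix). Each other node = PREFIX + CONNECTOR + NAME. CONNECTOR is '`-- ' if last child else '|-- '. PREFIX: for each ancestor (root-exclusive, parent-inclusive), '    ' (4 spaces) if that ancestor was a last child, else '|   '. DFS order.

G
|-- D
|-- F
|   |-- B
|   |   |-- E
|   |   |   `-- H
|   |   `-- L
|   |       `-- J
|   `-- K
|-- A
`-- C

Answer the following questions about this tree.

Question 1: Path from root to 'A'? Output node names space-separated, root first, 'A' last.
Answer: G A

Derivation:
Walk down from root: G -> A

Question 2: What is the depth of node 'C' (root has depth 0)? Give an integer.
Answer: 1

Derivation:
Path from root to C: G -> C
Depth = number of edges = 1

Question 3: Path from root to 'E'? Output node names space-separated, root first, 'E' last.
Walk down from root: G -> F -> B -> E

Answer: G F B E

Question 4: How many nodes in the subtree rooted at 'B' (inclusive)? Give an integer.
Answer: 5

Derivation:
Subtree rooted at B contains: B, E, H, J, L
Count = 5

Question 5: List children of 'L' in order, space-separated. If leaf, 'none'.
Answer: J

Derivation:
Node L's children (from adjacency): J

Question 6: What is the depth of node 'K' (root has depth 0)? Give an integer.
Path from root to K: G -> F -> K
Depth = number of edges = 2

Answer: 2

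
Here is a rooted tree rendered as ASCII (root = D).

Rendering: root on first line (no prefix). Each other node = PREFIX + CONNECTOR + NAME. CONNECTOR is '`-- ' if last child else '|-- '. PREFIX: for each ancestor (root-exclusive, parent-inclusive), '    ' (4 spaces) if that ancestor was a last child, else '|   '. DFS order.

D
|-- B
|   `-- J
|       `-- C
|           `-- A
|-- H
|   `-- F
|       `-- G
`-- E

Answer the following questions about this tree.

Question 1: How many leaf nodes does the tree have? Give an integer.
Leaves (nodes with no children): A, E, G

Answer: 3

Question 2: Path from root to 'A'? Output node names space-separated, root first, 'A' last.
Walk down from root: D -> B -> J -> C -> A

Answer: D B J C A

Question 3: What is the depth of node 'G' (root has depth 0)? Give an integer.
Path from root to G: D -> H -> F -> G
Depth = number of edges = 3

Answer: 3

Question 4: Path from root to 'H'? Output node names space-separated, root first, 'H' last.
Answer: D H

Derivation:
Walk down from root: D -> H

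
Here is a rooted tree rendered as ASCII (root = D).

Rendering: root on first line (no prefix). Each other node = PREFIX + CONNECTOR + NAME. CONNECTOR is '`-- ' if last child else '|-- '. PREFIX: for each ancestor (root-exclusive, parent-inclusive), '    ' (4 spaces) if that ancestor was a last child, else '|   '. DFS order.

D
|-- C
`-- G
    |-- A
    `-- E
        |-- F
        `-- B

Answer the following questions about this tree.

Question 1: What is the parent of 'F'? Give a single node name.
Answer: E

Derivation:
Scan adjacency: F appears as child of E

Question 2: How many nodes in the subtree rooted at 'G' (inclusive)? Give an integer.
Answer: 5

Derivation:
Subtree rooted at G contains: A, B, E, F, G
Count = 5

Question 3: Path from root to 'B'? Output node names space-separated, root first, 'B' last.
Walk down from root: D -> G -> E -> B

Answer: D G E B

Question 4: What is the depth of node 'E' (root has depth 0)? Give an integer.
Answer: 2

Derivation:
Path from root to E: D -> G -> E
Depth = number of edges = 2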